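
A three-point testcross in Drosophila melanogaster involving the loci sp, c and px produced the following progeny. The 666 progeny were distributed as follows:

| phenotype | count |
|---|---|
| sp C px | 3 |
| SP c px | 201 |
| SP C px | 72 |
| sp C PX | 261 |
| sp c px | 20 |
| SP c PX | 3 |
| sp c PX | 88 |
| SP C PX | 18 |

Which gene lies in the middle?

The two most frequent reciprocal classes, sp C PX and SP c px, are the parental types, so the F1 was sp C PX / SP c px.
The two rarest classes, sp C px and SP c PX, are the double crossovers. Comparing them with the parentals, only the px allele has switched, so px is the middle locus and the order is c – px – sp.

px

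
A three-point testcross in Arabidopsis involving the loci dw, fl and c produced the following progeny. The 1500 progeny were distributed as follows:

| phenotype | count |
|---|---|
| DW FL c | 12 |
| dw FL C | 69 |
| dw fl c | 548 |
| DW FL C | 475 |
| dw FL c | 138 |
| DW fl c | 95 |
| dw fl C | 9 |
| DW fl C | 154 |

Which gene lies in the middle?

The two most frequent reciprocal classes, dw fl c and DW FL C, are the parental types, so the F1 was dw fl c / DW FL C.
The two rarest classes, dw fl C and DW FL c, are the double crossovers. Comparing them with the parentals, only the c allele has switched, so c is the middle locus and the order is fl – c – dw.

c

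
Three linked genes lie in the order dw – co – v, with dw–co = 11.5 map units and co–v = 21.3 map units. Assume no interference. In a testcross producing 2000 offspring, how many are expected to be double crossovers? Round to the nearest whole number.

Map distances give recombination frequencies of 0.115 and 0.213 for the two intervals.
With no interference, expected double-crossover frequency = 0.115 × 0.213 = 0.02449.
Expected number = 0.02449 × 2000 = 48.99 ≈ 49.

49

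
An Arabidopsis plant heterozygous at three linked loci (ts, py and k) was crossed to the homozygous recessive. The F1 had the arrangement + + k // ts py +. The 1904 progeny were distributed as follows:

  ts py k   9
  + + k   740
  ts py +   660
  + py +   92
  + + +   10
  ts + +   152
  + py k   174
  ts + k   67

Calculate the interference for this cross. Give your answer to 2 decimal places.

0.41

The two rarest classes, + + + and ts py k, are the double crossovers. Comparing them with the parentals, only the k allele has switched, so k is the middle locus and the order is py – k – ts.
py–k: (326 + 19)/1904 = 0.1812; k–ts: (159 + 19)/1904 = 0.0935.
Expected DCO frequency = 0.1812 × 0.0935 ≈ 0.01694; observed = 19/1904 ≈ 0.00998.
Coefficient of coincidence = 0.00998/0.01694 ≈ 0.59; interference = 1 − 0.59 = 0.41.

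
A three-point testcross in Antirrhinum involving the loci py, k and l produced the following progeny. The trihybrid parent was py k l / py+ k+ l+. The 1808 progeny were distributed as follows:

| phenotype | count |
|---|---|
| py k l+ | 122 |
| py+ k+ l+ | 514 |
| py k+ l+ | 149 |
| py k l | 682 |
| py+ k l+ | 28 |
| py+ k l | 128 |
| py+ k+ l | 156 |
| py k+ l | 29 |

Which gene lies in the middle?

The two rarest classes, py k+ l and py+ k l+, are the double crossovers. Comparing them with the parentals, only the k allele has switched, so k is the middle locus and the order is py – k – l.

k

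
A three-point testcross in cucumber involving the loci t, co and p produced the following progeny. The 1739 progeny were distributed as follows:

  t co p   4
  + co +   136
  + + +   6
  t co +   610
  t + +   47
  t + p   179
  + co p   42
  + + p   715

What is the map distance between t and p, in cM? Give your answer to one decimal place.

18.7 cM

The two most frequent reciprocal classes, t co + and + + p, are the parental types, so the F1 was t co + / + + p.
The two rarest classes, t co p and + + +, are the double crossovers. Comparing them with the parentals, only the p allele has switched, so p is the middle locus and the order is t – p – co.
Crossovers in the t–p interval produce the single-crossover classes + co + and t + p (136 + 179 = 315) plus the double crossovers (10).
RF(t–p) = (315 + 10) / 1739 = 325/1739 = 0.1869 → 18.7 cM.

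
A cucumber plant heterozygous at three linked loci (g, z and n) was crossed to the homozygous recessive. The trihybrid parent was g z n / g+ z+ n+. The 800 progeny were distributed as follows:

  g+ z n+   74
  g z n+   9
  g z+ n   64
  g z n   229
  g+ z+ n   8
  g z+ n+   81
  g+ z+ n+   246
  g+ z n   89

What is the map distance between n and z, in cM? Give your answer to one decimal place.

The two rarest classes, g z n+ and g+ z+ n, are the double crossovers. Comparing them with the parentals, only the n allele has switched, so n is the middle locus and the order is g – n – z.
Crossovers in the n–z interval produce the single-crossover classes g z+ n and g+ z n+ (64 + 74 = 138) plus the double crossovers (17).
RF(n–z) = (138 + 17) / 800 = 155/800 = 0.1938 → 19.4 cM.

19.4 cM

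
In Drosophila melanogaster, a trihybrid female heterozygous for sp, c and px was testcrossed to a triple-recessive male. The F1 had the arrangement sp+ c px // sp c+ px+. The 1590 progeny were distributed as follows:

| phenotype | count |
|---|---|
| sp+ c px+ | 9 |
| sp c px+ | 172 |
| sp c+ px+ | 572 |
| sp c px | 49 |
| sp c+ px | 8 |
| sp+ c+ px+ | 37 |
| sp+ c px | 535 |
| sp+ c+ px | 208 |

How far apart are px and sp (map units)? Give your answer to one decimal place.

6.5 map units

The two rarest classes, sp+ c px+ and sp c+ px, are the double crossovers. Comparing them with the parentals, only the px allele has switched, so px is the middle locus and the order is c – px – sp.
Crossovers in the px–sp interval produce the single-crossover classes sp c px and sp+ c+ px+ (49 + 37 = 86) plus the double crossovers (17).
RF(px–sp) = (86 + 17) / 1590 = 103/1590 = 0.0648 → 6.5 map units.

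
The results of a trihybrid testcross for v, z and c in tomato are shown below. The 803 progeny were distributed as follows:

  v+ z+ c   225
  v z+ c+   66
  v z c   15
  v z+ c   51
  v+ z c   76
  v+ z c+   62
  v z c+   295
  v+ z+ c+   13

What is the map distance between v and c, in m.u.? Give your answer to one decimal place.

17.6 m.u.

The two most frequent reciprocal classes, v z c+ and v+ z+ c, are the parental types, so the F1 was v z c+ / v+ z+ c.
The two rarest classes, v z c and v+ z+ c+, are the double crossovers. Comparing them with the parentals, only the c allele has switched, so c is the middle locus and the order is z – c – v.
Crossovers in the c–v interval produce the single-crossover classes v+ z c+ and v z+ c (62 + 51 = 113) plus the double crossovers (28).
RF(c–v) = (113 + 28) / 803 = 141/803 = 0.1756 → 17.6 m.u.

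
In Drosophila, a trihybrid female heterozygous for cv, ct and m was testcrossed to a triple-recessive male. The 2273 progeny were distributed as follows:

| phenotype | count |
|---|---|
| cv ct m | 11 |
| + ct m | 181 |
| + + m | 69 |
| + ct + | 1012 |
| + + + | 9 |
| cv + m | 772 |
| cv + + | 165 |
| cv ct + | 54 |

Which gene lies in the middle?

ct

The two most frequent reciprocal classes, cv + m and + ct +, are the parental types, so the F1 was cv + m / + ct +.
The two rarest classes, cv ct m and + + +, are the double crossovers. Comparing them with the parentals, only the ct allele has switched, so ct is the middle locus and the order is cv – ct – m.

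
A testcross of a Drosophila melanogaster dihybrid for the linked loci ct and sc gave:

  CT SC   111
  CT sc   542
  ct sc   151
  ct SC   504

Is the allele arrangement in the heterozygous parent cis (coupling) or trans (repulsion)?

trans

The two most frequent classes are CT sc (542) and ct SC (504); these are the parental (non-recombinant) types.
So the F1 carried CT sc on one chromosome and ct SC on the other — the recessive alleles are on opposite chromosomes (trans / repulsion).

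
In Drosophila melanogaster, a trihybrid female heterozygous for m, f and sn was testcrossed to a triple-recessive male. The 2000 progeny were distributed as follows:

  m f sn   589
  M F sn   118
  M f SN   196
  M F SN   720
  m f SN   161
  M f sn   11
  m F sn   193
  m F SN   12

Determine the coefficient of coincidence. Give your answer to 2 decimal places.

0.37

The two most frequent reciprocal classes, M F SN and m f sn, are the parental types, so the F1 was M F SN / m f sn.
The two rarest classes, m F SN and M f sn, are the double crossovers. Comparing them with the parentals, only the m allele has switched, so m is the middle locus and the order is sn – m – f.
sn–m: (279 + 23)/2000 = 0.1510; m–f: (389 + 23)/2000 = 0.2060.
Expected DCO frequency = 0.1510 × 0.2060 ≈ 0.03111; observed = 23/2000 ≈ 0.01150.
Coefficient of coincidence = 0.01150/0.03111 ≈ 0.37.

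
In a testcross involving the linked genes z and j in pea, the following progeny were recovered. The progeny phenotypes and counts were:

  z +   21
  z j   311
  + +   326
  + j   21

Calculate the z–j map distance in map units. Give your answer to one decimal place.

The two most frequent classes, + + (326) and z j (311), are the parental types, so the F1 was + + / z j.
The recombinant classes are + j and z +: 21 + 21 = 42.
Recombination frequency = 42/679 = 0.0619 ≈ 6.2%, i.e. 6.2 map units.

6.2 map units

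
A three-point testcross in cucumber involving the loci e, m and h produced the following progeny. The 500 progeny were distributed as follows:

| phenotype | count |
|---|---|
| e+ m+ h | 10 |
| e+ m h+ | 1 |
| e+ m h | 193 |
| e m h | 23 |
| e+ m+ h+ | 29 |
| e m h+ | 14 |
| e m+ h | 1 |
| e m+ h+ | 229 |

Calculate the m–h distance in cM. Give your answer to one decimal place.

The two most frequent reciprocal classes, e+ m h and e m+ h+, are the parental types, so the F1 was e+ m h / e m+ h+.
The two rarest classes, e+ m h+ and e m+ h, are the double crossovers. Comparing them with the parentals, only the h allele has switched, so h is the middle locus and the order is e – h – m.
Crossovers in the h–m interval produce the single-crossover classes e+ m+ h and e m h+ (10 + 14 = 24) plus the double crossovers (2).
RF(h–m) = (24 + 2) / 500 = 26/500 = 0.0520 → 5.2 cM.

5.2 cM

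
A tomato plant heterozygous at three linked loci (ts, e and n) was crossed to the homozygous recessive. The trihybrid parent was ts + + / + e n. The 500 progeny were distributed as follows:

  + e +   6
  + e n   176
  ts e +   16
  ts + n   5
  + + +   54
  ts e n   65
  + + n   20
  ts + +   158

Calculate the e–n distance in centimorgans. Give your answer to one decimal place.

The two rarest classes, ts + n and + e +, are the double crossovers. Comparing them with the parentals, only the n allele has switched, so n is the middle locus and the order is ts – n – e.
Crossovers in the n–e interval produce the single-crossover classes ts e + and + + n (16 + 20 = 36) plus the double crossovers (11).
RF(n–e) = (36 + 11) / 500 = 47/500 = 0.0940 → 9.4 centimorgans.

9.4 centimorgans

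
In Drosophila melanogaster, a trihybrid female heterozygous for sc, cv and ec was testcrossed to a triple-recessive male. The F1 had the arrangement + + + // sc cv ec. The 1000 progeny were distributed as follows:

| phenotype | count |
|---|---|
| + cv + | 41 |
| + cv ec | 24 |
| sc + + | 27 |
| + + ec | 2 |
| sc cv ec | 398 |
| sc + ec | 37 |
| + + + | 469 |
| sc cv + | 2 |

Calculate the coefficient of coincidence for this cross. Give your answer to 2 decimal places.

The two rarest classes, + + ec and sc cv +, are the double crossovers. Comparing them with the parentals, only the ec allele has switched, so ec is the middle locus and the order is cv – ec – sc.
cv–ec: (78 + 4)/1000 = 0.0820; ec–sc: (51 + 4)/1000 = 0.0550.
Expected DCO frequency = 0.0820 × 0.0550 ≈ 0.00451; observed = 4/1000 ≈ 0.00400.
Coefficient of coincidence = 0.00400/0.00451 ≈ 0.89.

0.89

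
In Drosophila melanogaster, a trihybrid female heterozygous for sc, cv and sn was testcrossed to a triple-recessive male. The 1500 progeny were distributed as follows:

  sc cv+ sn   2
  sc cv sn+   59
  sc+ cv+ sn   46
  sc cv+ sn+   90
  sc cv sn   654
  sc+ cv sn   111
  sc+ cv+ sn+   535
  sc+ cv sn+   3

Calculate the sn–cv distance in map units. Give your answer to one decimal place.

7.3 map units

The two most frequent reciprocal classes, sc+ cv+ sn+ and sc cv sn, are the parental types, so the F1 was sc+ cv+ sn+ / sc cv sn.
The two rarest classes, sc+ cv sn+ and sc cv+ sn, are the double crossovers. Comparing them with the parentals, only the cv allele has switched, so cv is the middle locus and the order is sc – cv – sn.
Crossovers in the cv–sn interval produce the single-crossover classes sc+ cv+ sn and sc cv sn+ (46 + 59 = 105) plus the double crossovers (5).
RF(cv–sn) = (105 + 5) / 1500 = 110/1500 = 0.0733 → 7.3 map units.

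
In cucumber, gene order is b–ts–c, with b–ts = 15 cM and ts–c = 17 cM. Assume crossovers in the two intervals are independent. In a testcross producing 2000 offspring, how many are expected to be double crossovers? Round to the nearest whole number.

51

Map distances give recombination frequencies of 0.150 and 0.170 for the two intervals.
With no interference, expected double-crossover frequency = 0.150 × 0.170 = 0.02550.
Expected number = 0.02550 × 2000 = 51.00 ≈ 51.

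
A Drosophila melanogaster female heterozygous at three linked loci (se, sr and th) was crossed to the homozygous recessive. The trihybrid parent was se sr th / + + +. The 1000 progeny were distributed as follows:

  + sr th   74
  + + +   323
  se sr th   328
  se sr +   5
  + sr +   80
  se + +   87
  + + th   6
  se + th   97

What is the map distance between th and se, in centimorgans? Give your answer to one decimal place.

The two rarest classes, se sr + and + + th, are the double crossovers. Comparing them with the parentals, only the th allele has switched, so th is the middle locus and the order is se – th – sr.
Crossovers in the se–th interval produce the single-crossover classes + sr th and se + + (74 + 87 = 161) plus the double crossovers (11).
RF(se–th) = (161 + 11) / 1000 = 172/1000 = 0.1720 → 17.2 centimorgans.

17.2 centimorgans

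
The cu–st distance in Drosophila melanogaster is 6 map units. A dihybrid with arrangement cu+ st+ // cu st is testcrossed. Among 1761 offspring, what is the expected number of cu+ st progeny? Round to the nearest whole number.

A map distance of 6 map units corresponds to a recombination frequency of 0.060.
The F1 is cu+ st+ / cu st, so cu+ st is a recombinant gamete class with expected frequency r/2 = 0.060/2 = 0.0300.
Expected number = 0.0300 × 1761 = 52.83 ≈ 53.

53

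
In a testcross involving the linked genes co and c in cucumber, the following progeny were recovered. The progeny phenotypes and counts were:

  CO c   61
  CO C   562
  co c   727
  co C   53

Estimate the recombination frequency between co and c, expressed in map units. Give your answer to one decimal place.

The two most frequent classes, CO C (562) and co c (727), are the parental types, so the F1 was CO C / co c.
The recombinant classes are CO c and co C: 61 + 53 = 114.
Recombination frequency = 114/1403 = 0.0813 ≈ 8.1%, i.e. 8.1 map units.

8.1 map units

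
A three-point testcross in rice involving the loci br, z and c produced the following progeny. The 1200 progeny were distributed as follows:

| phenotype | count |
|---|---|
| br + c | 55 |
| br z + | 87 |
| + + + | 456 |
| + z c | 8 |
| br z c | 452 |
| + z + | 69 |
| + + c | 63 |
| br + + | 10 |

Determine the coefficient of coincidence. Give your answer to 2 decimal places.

The two most frequent reciprocal classes, + + + and br z c, are the parental types, so the F1 was + + + / br z c.
The two rarest classes, br + + and + z c, are the double crossovers. Comparing them with the parentals, only the br allele has switched, so br is the middle locus and the order is c – br – z.
c–br: (150 + 18)/1200 = 0.1400; br–z: (124 + 18)/1200 = 0.1183.
Expected DCO frequency = 0.1400 × 0.1183 ≈ 0.01656; observed = 18/1200 ≈ 0.01500.
Coefficient of coincidence = 0.01500/0.01656 ≈ 0.91.

0.91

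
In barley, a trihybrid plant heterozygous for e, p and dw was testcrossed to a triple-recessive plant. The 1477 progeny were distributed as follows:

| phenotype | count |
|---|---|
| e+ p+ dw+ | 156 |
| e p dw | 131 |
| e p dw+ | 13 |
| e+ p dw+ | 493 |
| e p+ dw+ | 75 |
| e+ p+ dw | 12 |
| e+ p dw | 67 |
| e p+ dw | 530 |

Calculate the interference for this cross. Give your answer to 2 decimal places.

0.29

The two most frequent reciprocal classes, e p+ dw and e+ p dw+, are the parental types, so the F1 was e p+ dw / e+ p dw+.
The two rarest classes, e+ p+ dw and e p dw+, are the double crossovers. Comparing them with the parentals, only the e allele has switched, so e is the middle locus and the order is dw – e – p.
dw–e: (142 + 25)/1477 = 0.1131; e–p: (287 + 25)/1477 = 0.2112.
Expected DCO frequency = 0.1131 × 0.2112 ≈ 0.02389; observed = 25/1477 ≈ 0.01693.
Coefficient of coincidence = 0.01693/0.02389 ≈ 0.71; interference = 1 − 0.71 = 0.29.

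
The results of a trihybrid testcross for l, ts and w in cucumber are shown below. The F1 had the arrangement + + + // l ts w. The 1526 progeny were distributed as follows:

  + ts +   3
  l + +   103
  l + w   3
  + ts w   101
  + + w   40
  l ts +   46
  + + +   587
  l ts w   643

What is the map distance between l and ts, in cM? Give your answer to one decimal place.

13.8 cM

The two rarest classes, + ts + and l + w, are the double crossovers. Comparing them with the parentals, only the ts allele has switched, so ts is the middle locus and the order is l – ts – w.
Crossovers in the l–ts interval produce the single-crossover classes l + + and + ts w (103 + 101 = 204) plus the double crossovers (6).
RF(l–ts) = (204 + 6) / 1526 = 210/1526 = 0.1376 → 13.8 cM.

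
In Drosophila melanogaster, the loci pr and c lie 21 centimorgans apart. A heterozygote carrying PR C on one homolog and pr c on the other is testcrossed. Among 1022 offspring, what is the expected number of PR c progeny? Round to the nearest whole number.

A map distance of 21 centimorgans corresponds to a recombination frequency of 0.210.
The F1 is PR C / pr c, so PR c is a recombinant gamete class with expected frequency r/2 = 0.210/2 = 0.1050.
Expected number = 0.1050 × 1022 = 107.31 ≈ 107.

107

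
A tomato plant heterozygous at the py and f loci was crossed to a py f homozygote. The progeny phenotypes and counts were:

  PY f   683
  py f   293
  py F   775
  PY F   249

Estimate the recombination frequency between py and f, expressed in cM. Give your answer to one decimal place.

27.1 cM

The two most frequent classes, PY f (683) and py F (775), are the parental types, so the F1 was PY f / py F.
The recombinant classes are PY F and py f: 249 + 293 = 542.
Recombination frequency = 542/2000 = 0.2710 ≈ 27.1%, i.e. 27.1 cM.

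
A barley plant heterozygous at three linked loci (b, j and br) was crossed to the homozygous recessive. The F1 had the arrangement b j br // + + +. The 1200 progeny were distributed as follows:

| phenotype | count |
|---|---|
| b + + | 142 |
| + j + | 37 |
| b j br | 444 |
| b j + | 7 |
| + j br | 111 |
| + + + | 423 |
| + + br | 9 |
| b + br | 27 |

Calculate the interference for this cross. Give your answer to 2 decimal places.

0.11

The two rarest classes, b j + and + + br, are the double crossovers. Comparing them with the parentals, only the br allele has switched, so br is the middle locus and the order is b – br – j.
b–br: (253 + 16)/1200 = 0.2242; br–j: (64 + 16)/1200 = 0.0667.
Expected DCO frequency = 0.2242 × 0.0667 ≈ 0.01495; observed = 16/1200 ≈ 0.01333.
Coefficient of coincidence = 0.01333/0.01495 ≈ 0.89; interference = 1 − 0.89 = 0.11.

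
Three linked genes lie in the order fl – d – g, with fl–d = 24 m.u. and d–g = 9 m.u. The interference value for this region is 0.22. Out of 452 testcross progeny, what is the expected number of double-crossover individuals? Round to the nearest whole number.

8

Map distances give recombination frequencies of 0.240 and 0.090 for the two intervals.
With interference 0.22 (so coincidence = 0.78), expected double-crossover frequency = 0.240 × 0.090 × 0.78 = 0.01685.
Expected number = 0.01685 × 452 = 7.62 ≈ 8.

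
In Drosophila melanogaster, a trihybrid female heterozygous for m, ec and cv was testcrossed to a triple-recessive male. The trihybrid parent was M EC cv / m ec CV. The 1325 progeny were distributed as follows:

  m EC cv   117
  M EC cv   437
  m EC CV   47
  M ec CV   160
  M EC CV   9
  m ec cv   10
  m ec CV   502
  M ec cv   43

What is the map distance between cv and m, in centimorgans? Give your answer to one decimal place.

The two rarest classes, M EC CV and m ec cv, are the double crossovers. Comparing them with the parentals, only the cv allele has switched, so cv is the middle locus and the order is ec – cv – m.
Crossovers in the cv–m interval produce the single-crossover classes m EC cv and M ec CV (117 + 160 = 277) plus the double crossovers (19).
RF(cv–m) = (277 + 19) / 1325 = 296/1325 = 0.2234 → 22.3 centimorgans.

22.3 centimorgans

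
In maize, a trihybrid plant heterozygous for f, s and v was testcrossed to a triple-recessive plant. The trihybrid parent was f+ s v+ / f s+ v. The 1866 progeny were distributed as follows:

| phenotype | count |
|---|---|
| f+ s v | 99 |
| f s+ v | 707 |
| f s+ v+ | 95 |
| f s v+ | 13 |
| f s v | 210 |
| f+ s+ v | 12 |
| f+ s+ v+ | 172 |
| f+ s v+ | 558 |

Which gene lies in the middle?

The two rarest classes, f s v+ and f+ s+ v, are the double crossovers. Comparing them with the parentals, only the f allele has switched, so f is the middle locus and the order is v – f – s.

f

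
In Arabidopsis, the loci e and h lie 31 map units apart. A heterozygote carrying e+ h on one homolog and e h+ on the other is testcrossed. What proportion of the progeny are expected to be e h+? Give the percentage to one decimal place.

A map distance of 31 map units corresponds to a recombination frequency of 0.310.
The F1 is e+ h / e h+, so e h+ is a parental gamete class with expected frequency (1 − r)/2 = 0.690/2 = 0.3450.
That is 0.3450 = 34.5% of the progeny.

34.5%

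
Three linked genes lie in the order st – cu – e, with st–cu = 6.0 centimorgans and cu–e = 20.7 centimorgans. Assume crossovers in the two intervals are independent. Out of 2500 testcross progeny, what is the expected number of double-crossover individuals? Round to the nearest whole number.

Map distances give recombination frequencies of 0.060 and 0.207 for the two intervals.
With no interference, expected double-crossover frequency = 0.060 × 0.207 = 0.01242.
Expected number = 0.01242 × 2500 = 31.05 ≈ 31.

31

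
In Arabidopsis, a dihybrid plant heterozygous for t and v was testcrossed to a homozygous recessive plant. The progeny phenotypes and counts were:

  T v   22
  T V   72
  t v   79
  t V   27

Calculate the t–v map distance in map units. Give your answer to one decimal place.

24.5 map units

The two most frequent classes, T V (72) and t v (79), are the parental types, so the F1 was T V / t v.
The recombinant classes are T v and t V: 22 + 27 = 49.
Recombination frequency = 49/200 = 0.2450 ≈ 24.5%, i.e. 24.5 map units.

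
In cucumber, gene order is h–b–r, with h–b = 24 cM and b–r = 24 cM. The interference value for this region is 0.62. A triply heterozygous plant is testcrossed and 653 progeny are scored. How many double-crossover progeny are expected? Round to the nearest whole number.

14

Map distances give recombination frequencies of 0.240 and 0.240 for the two intervals.
With interference 0.62 (so coincidence = 0.38), expected double-crossover frequency = 0.240 × 0.240 × 0.38 = 0.02189.
Expected number = 0.02189 × 653 = 14.29 ≈ 14.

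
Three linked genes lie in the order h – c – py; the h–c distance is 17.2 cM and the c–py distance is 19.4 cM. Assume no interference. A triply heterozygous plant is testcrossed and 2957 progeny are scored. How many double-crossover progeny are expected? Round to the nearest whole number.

Map distances give recombination frequencies of 0.172 and 0.194 for the two intervals.
With no interference, expected double-crossover frequency = 0.172 × 0.194 = 0.03337.
Expected number = 0.03337 × 2957 = 98.67 ≈ 99.

99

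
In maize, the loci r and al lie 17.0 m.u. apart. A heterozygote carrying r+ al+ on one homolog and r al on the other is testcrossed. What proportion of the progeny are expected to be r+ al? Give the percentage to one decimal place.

A map distance of 17.0 m.u. corresponds to a recombination frequency of 0.170.
The F1 is r+ al+ / r al, so r+ al is a recombinant gamete class with expected frequency r/2 = 0.170/2 = 0.0850.
That is 0.0850 = 8.5% of the progeny.

8.5%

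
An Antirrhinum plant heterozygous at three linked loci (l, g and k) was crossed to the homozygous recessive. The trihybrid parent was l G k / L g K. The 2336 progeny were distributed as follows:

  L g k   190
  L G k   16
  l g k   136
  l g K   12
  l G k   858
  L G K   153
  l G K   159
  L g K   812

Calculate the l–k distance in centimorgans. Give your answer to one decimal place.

16.1 centimorgans

The two rarest classes, L G k and l g K, are the double crossovers. Comparing them with the parentals, only the l allele has switched, so l is the middle locus and the order is k – l – g.
Crossovers in the k–l interval produce the single-crossover classes l G K and L g k (159 + 190 = 349) plus the double crossovers (28).
RF(k–l) = (349 + 28) / 2336 = 377/2336 = 0.1614 → 16.1 centimorgans.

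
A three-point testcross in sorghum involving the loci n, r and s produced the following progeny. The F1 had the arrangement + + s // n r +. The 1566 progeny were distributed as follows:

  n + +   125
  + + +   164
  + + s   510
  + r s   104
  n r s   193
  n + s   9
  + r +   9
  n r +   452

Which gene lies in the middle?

The two rarest classes, n + s and + r +, are the double crossovers. Comparing them with the parentals, only the n allele has switched, so n is the middle locus and the order is r – n – s.

n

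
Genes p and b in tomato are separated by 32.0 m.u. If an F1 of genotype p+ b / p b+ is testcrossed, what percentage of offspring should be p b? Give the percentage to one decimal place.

16.0%

A map distance of 32.0 m.u. corresponds to a recombination frequency of 0.320.
The F1 is p+ b / p b+, so p b is a recombinant gamete class with expected frequency r/2 = 0.320/2 = 0.1600.
That is 0.1600 = 16.0% of the progeny.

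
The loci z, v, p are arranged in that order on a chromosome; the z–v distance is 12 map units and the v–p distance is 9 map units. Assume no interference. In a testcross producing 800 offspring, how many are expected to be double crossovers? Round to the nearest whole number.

Map distances give recombination frequencies of 0.120 and 0.090 for the two intervals.
With no interference, expected double-crossover frequency = 0.120 × 0.090 = 0.01080.
Expected number = 0.01080 × 800 = 8.64 ≈ 9.

9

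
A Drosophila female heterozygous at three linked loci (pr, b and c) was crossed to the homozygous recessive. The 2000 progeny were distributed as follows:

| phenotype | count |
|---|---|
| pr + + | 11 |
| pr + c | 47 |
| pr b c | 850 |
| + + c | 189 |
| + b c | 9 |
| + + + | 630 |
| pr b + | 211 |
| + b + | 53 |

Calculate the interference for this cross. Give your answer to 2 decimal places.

The two most frequent reciprocal classes, + + + and pr b c, are the parental types, so the F1 was + + + / pr b c.
The two rarest classes, pr + + and + b c, are the double crossovers. Comparing them with the parentals, only the pr allele has switched, so pr is the middle locus and the order is c – pr – b.
c–pr: (400 + 20)/2000 = 0.2100; pr–b: (100 + 20)/2000 = 0.0600.
Expected DCO frequency = 0.2100 × 0.0600 ≈ 0.01260; observed = 20/2000 ≈ 0.01000.
Coefficient of coincidence = 0.01000/0.01260 ≈ 0.79; interference = 1 − 0.79 = 0.21.

0.21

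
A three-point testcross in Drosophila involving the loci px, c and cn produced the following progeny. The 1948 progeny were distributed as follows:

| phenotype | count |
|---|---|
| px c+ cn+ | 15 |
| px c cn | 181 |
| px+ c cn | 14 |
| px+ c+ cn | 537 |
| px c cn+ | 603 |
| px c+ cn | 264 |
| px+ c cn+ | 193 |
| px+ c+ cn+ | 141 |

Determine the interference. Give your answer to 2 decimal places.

0.67

The two most frequent reciprocal classes, px+ c+ cn and px c cn+, are the parental types, so the F1 was px+ c+ cn / px c cn+.
The two rarest classes, px+ c cn and px c+ cn+, are the double crossovers. Comparing them with the parentals, only the c allele has switched, so c is the middle locus and the order is px – c – cn.
px–c: (457 + 29)/1948 = 0.2495; c–cn: (322 + 29)/1948 = 0.1802.
Expected DCO frequency = 0.2495 × 0.1802 ≈ 0.04496; observed = 29/1948 ≈ 0.01489.
Coefficient of coincidence = 0.01489/0.04496 ≈ 0.33; interference = 1 − 0.33 = 0.67.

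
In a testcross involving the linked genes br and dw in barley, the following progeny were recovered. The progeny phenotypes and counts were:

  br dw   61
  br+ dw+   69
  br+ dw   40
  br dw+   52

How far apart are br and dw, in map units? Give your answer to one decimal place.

The two most frequent classes, br+ dw+ (69) and br dw (61), are the parental types, so the F1 was br+ dw+ / br dw.
The recombinant classes are br+ dw and br dw+: 40 + 52 = 92.
Recombination frequency = 92/222 = 0.4144 ≈ 41.4%, i.e. 41.4 map units.

41.4 map units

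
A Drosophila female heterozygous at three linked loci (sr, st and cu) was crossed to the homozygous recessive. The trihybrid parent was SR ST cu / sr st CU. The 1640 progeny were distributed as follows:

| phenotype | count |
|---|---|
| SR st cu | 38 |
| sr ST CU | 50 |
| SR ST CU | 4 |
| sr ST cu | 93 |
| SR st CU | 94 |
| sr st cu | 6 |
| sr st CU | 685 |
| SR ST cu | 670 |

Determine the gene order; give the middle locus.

The two rarest classes, SR ST CU and sr st cu, are the double crossovers. Comparing them with the parentals, only the cu allele has switched, so cu is the middle locus and the order is st – cu – sr.

cu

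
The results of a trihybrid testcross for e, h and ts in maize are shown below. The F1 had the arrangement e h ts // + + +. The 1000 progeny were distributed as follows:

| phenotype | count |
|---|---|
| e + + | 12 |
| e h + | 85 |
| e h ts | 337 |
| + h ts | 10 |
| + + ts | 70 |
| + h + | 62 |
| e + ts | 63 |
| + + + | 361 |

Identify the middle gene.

e

The two rarest classes, + h ts and e + +, are the double crossovers. Comparing them with the parentals, only the e allele has switched, so e is the middle locus and the order is ts – e – h.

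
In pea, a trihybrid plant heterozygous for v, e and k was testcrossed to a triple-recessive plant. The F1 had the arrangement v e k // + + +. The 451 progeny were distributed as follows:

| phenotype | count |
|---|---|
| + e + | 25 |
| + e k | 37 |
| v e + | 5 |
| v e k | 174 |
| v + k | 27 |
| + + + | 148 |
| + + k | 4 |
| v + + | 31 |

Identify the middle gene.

k

The two rarest classes, v e + and + + k, are the double crossovers. Comparing them with the parentals, only the k allele has switched, so k is the middle locus and the order is e – k – v.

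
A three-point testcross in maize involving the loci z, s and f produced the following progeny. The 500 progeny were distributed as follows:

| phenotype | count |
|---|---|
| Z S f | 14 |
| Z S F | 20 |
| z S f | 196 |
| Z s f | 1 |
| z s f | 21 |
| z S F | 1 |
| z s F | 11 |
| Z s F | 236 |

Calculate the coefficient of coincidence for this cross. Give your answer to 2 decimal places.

0.86

The two most frequent reciprocal classes, Z s F and z S f, are the parental types, so the F1 was Z s F / z S f.
The two rarest classes, Z s f and z S F, are the double crossovers. Comparing them with the parentals, only the f allele has switched, so f is the middle locus and the order is s – f – z.
s–f: (41 + 2)/500 = 0.0860; f–z: (25 + 2)/500 = 0.0540.
Expected DCO frequency = 0.0860 × 0.0540 ≈ 0.00464; observed = 2/500 ≈ 0.00400.
Coefficient of coincidence = 0.00400/0.00464 ≈ 0.86.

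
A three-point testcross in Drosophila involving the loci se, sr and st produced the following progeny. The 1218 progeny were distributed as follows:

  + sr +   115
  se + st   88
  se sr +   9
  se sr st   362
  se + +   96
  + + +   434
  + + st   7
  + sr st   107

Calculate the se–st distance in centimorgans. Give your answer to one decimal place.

18.0 centimorgans

The two most frequent reciprocal classes, + + + and se sr st, are the parental types, so the F1 was + + + / se sr st.
The two rarest classes, + + st and se sr +, are the double crossovers. Comparing them with the parentals, only the st allele has switched, so st is the middle locus and the order is se – st – sr.
Crossovers in the se–st interval produce the single-crossover classes se + + and + sr st (96 + 107 = 203) plus the double crossovers (16).
RF(se–st) = (203 + 16) / 1218 = 219/1218 = 0.1798 → 18.0 centimorgans.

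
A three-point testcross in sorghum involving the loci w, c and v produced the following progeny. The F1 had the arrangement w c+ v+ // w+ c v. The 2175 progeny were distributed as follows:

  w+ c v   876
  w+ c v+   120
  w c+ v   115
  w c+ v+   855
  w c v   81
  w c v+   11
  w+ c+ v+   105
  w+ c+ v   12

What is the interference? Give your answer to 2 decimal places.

The two rarest classes, w c v+ and w+ c+ v, are the double crossovers. Comparing them with the parentals, only the c allele has switched, so c is the middle locus and the order is v – c – w.
v–c: (235 + 23)/2175 = 0.1186; c–w: (186 + 23)/2175 = 0.0961.
Expected DCO frequency = 0.1186 × 0.0961 ≈ 0.01140; observed = 23/2175 ≈ 0.01057.
Coefficient of coincidence = 0.01057/0.01140 ≈ 0.93; interference = 1 − 0.93 = 0.07.

0.07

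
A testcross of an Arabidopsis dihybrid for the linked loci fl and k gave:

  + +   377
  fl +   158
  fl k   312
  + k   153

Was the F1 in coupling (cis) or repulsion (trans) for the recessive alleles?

cis

The two most frequent classes are + + (377) and fl k (312); these are the parental (non-recombinant) types.
So the F1 carried + + on one chromosome and fl k on the other — the recessive alleles are on the same chromosome (cis / coupling).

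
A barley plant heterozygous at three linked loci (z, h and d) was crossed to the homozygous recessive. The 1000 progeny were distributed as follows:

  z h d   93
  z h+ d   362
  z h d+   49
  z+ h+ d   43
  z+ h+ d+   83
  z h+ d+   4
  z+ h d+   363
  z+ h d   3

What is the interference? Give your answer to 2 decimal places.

The two most frequent reciprocal classes, z h+ d and z+ h d+, are the parental types, so the F1 was z h+ d / z+ h d+.
The two rarest classes, z h+ d+ and z+ h d, are the double crossovers. Comparing them with the parentals, only the d allele has switched, so d is the middle locus and the order is z – d – h.
z–d: (92 + 7)/1000 = 0.0990; d–h: (176 + 7)/1000 = 0.1830.
Expected DCO frequency = 0.0990 × 0.1830 ≈ 0.01812; observed = 7/1000 ≈ 0.00700.
Coefficient of coincidence = 0.00700/0.01812 ≈ 0.39; interference = 1 − 0.39 = 0.61.

0.61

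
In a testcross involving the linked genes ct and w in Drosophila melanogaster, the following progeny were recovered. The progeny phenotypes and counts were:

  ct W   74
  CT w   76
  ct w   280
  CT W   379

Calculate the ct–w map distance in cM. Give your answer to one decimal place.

18.5 cM

The two most frequent classes, CT W (379) and ct w (280), are the parental types, so the F1 was CT W / ct w.
The recombinant classes are CT w and ct W: 76 + 74 = 150.
Recombination frequency = 150/809 = 0.1854 ≈ 18.5%, i.e. 18.5 cM.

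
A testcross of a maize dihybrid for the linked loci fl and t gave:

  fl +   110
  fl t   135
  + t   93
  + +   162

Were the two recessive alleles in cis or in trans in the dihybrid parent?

cis

The two most frequent classes are + + (162) and fl t (135); these are the parental (non-recombinant) types.
So the F1 carried + + on one chromosome and fl t on the other — the recessive alleles are on the same chromosome (cis / coupling).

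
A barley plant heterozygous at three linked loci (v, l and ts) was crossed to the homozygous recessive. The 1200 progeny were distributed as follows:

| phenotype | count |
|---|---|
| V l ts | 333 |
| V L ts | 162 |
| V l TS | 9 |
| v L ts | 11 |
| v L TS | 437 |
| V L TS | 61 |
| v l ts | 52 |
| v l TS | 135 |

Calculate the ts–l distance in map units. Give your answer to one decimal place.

26.4 map units

The two most frequent reciprocal classes, v L TS and V l ts, are the parental types, so the F1 was v L TS / V l ts.
The two rarest classes, v L ts and V l TS, are the double crossovers. Comparing them with the parentals, only the ts allele has switched, so ts is the middle locus and the order is v – ts – l.
Crossovers in the ts–l interval produce the single-crossover classes v l TS and V L ts (135 + 162 = 297) plus the double crossovers (20).
RF(ts–l) = (297 + 20) / 1200 = 317/1200 = 0.2642 → 26.4 map units.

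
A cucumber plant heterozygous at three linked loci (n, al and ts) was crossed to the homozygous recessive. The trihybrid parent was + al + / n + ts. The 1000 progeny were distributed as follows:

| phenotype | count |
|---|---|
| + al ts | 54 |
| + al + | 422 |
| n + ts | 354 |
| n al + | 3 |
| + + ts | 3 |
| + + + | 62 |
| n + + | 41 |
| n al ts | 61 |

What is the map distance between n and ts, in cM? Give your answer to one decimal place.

The two rarest classes, n al + and + + ts, are the double crossovers. Comparing them with the parentals, only the n allele has switched, so n is the middle locus and the order is ts – n – al.
Crossovers in the ts–n interval produce the single-crossover classes + al ts and n + + (54 + 41 = 95) plus the double crossovers (6).
RF(ts–n) = (95 + 6) / 1000 = 101/1000 = 0.1010 → 10.1 cM.

10.1 cM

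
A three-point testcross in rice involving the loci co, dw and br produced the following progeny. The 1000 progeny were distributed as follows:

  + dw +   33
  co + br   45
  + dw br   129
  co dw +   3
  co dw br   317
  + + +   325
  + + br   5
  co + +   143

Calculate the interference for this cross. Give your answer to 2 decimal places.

The two most frequent reciprocal classes, co dw br and + + +, are the parental types, so the F1 was co dw br / + + +.
The two rarest classes, co dw + and + + br, are the double crossovers. Comparing them with the parentals, only the br allele has switched, so br is the middle locus and the order is co – br – dw.
co–br: (272 + 8)/1000 = 0.2800; br–dw: (78 + 8)/1000 = 0.0860.
Expected DCO frequency = 0.2800 × 0.0860 ≈ 0.02408; observed = 8/1000 ≈ 0.00800.
Coefficient of coincidence = 0.00800/0.02408 ≈ 0.33; interference = 1 − 0.33 = 0.67.

0.67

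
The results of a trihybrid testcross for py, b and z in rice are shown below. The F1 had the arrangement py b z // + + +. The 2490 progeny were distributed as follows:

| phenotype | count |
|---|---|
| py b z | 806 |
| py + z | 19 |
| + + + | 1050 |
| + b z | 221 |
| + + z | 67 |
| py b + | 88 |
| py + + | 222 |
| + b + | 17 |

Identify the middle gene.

b

The two rarest classes, py + z and + b +, are the double crossovers. Comparing them with the parentals, only the b allele has switched, so b is the middle locus and the order is py – b – z.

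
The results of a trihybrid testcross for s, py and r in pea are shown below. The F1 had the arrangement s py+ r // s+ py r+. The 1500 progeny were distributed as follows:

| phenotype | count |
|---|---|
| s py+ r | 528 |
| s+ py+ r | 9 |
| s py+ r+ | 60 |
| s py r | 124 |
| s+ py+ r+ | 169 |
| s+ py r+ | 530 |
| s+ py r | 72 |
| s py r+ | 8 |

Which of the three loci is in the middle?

The two rarest classes, s+ py+ r and s py r+, are the double crossovers. Comparing them with the parentals, only the s allele has switched, so s is the middle locus and the order is r – s – py.

s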